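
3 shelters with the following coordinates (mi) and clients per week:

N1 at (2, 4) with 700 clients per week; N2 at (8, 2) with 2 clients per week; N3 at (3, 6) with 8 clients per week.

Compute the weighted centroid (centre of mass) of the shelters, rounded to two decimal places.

(2.03, 4.02)

The minimiser of Σwᵢ‖p−pᵢ‖² is the weighted centroid p* = (Σwᵢpᵢ)/(Σwᵢ).
Σwᵢ = 710.
Σwᵢxᵢ = 700·2 + 2·8 + 8·3 = 1440.
Σwᵢyᵢ = 700·4 + 2·2 + 8·6 = 2852.
x* = 1440/710 = 2.03, y* = 2852/710 = 4.02.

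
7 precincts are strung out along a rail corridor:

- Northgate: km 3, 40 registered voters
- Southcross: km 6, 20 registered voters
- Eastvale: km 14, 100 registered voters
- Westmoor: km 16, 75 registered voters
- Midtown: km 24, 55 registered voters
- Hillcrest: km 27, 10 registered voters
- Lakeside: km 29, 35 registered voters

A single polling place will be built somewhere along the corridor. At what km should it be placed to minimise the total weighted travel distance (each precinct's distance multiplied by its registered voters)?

For a sum of weighted absolute distances on a line, the optimum is the weighted median (not the mean). Total weight W = 335; half-weight = 167.5.
Sort by position and accumulate weight:
  km 3 (Northgate, w=40) → cum 40
  km 6 (Southcross, w=20) → cum 60
  km 14 (Eastvale, w=100) → cum 160
  km 16 (Westmoor, w=75) → cum 235  ≥ 167.5 → median here
  km 24 (Midtown, w=55) → cum 290
  km 27 (Hillcrest, w=10) → cum 300
  km 29 (Lakeside, w=35) → cum 335
Optimal location: km 16.

x = 16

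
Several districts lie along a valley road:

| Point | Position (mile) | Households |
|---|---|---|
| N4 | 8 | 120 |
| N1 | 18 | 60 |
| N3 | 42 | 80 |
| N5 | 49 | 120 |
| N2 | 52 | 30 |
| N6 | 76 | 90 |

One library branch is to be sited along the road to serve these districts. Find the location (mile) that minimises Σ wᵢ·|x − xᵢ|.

For a sum of weighted absolute distances on a line, the optimum is the weighted median (not the mean). Total weight W = 500; half-weight = 250.
Sort by position and accumulate weight:
  mile 8 (N4, w=120) → cum 120
  mile 18 (N1, w=60) → cum 180
  mile 42 (N3, w=80) → cum 260  ≥ 250 → median here
  mile 49 (N5, w=120) → cum 380
  mile 52 (N2, w=30) → cum 410
  mile 76 (N6, w=90) → cum 500
Optimal location: mile 42.

x = 42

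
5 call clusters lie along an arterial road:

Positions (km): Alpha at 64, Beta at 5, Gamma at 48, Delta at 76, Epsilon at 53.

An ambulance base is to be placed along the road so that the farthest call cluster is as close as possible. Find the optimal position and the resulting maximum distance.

The 1-center on a line is the midpoint of the two extreme points: leftmost at 5, rightmost at 76.
Optimal location = (5 + 76)/2 = 40.5; maximum distance = (76 − 5)/2 = 35.5.

location 40.5, max distance 35.5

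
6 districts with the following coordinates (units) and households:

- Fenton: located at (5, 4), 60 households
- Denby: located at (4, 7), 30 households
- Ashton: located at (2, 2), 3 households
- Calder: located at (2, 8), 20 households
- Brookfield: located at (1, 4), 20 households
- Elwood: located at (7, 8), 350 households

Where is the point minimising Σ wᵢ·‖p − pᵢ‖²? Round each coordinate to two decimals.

The minimiser of Σwᵢ‖p−pᵢ‖² is the weighted centroid p* = (Σwᵢpᵢ)/(Σwᵢ).
Σwᵢ = 483.
Σwᵢxᵢ = 60·5 + 30·4 + 3·2 + 20·2 + 20·1 + 350·7 = 2936.
Σwᵢyᵢ = 60·4 + 30·7 + 3·2 + 20·8 + 20·4 + 350·8 = 3496.
x* = 2936/483 = 6.08, y* = 3496/483 = 7.24.

(6.08, 7.24)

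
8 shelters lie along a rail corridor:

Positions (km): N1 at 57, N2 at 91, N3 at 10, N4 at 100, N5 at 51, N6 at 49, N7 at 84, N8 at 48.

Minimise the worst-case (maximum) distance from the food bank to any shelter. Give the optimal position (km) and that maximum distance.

The 1-center on a line is the midpoint of the two extreme points: leftmost at 10, rightmost at 100.
Optimal location = (10 + 100)/2 = 55; maximum distance = (100 − 10)/2 = 45.

location 55, max distance 45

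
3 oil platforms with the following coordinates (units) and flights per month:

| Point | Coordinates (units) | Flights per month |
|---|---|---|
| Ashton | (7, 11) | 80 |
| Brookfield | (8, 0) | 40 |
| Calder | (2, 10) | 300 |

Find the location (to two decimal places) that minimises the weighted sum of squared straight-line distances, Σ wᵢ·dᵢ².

(3.52, 9.24)

The minimiser of Σwᵢ‖p−pᵢ‖² is the weighted centroid p* = (Σwᵢpᵢ)/(Σwᵢ).
Σwᵢ = 420.
Σwᵢxᵢ = 80·7 + 40·8 + 300·2 = 1480.
Σwᵢyᵢ = 80·11 + 40·0 + 300·10 = 3880.
x* = 1480/420 = 3.52, y* = 3880/420 = 9.24.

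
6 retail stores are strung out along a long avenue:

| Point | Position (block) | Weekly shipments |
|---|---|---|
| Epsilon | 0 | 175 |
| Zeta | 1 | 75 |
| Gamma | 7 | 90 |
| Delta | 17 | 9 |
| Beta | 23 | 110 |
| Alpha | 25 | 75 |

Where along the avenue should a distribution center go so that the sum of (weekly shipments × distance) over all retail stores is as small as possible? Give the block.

x = 7

For a sum of weighted absolute distances on a line, the optimum is the weighted median (not the mean). Total weight W = 534; half-weight = 267.
Sort by position and accumulate weight:
  block 0 (Epsilon, w=175) → cum 175
  block 1 (Zeta, w=75) → cum 250
  block 7 (Gamma, w=90) → cum 340  ≥ 267 → median here
  block 17 (Delta, w=9) → cum 349
  block 23 (Beta, w=110) → cum 459
  block 25 (Alpha, w=75) → cum 534
Optimal location: block 7.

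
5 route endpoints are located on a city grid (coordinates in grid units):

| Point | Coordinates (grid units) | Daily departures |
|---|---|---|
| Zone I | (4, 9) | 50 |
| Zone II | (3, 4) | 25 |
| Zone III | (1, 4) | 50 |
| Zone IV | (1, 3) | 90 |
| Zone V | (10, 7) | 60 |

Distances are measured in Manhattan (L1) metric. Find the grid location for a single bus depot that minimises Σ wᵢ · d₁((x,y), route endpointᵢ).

Manhattan distance separates: Σwᵢ(|x−xᵢ|+|y−yᵢ|) = Σwᵢ|x−xᵢ| + Σwᵢ|y−yᵢ|, so x and y are optimised independently as 1-D weighted medians.
Total weight W = 275; half = 137.5.
x-coordinate, sorted with cumulative weight:
  x=1 (Zone III, w=50) cum 50
  x=1 (Zone IV, w=90) cum 140  ← median
  x=3 (Zone II, w=25) cum 165
  x=4 (Zone I, w=50) cum 215
  x=10 (Zone V, w=60) cum 275
⇒ x* = 1
y-coordinate, sorted with cumulative weight:
  y=3 (Zone IV, w=90) cum 90
  y=4 (Zone II, w=25) cum 115
  y=4 (Zone III, w=50) cum 165  ← median
  y=7 (Zone V, w=60) cum 225
  y=9 (Zone I, w=50) cum 275
⇒ y* = 4

(1, 4)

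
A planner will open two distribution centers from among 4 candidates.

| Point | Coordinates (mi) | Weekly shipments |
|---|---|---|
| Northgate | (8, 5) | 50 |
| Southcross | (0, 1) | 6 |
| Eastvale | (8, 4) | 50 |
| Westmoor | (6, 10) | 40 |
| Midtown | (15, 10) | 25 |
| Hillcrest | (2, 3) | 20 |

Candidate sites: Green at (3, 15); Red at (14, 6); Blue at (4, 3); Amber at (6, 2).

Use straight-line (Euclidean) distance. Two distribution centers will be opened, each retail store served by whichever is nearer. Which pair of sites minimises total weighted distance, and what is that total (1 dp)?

Evaluate every pair (each demand assigned to the nearer of the two):
  {Red, Amber}: total = 863.7
  {Red, Blue}: total = 890.9
  {Green, Amber}: total = 974.9
  {Blue, Amber}: total = 980.8
  {Green, Blue}: total = 1054.8
  {Green, Red}: total = 1283.4
Best pair: {Red, Amber} with total 863.7.

{Red, Amber}, total 863.7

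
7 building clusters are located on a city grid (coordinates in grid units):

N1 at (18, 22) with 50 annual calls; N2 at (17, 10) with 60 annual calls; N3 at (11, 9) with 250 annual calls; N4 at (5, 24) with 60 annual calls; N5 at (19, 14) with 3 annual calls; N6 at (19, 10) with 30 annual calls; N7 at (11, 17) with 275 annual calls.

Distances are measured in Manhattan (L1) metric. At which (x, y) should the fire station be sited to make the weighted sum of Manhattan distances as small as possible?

Manhattan distance separates: Σwᵢ(|x−xᵢ|+|y−yᵢ|) = Σwᵢ|x−xᵢ| + Σwᵢ|y−yᵢ|, so x and y are optimised independently as 1-D weighted medians.
Total weight W = 728; half = 364.
x-coordinate, sorted with cumulative weight:
  x=5 (N4, w=60) cum 60
  x=11 (N3, w=250) cum 310
  x=11 (N7, w=275) cum 585  ← median
  x=17 (N2, w=60) cum 645
  x=18 (N1, w=50) cum 695
  x=19 (N5, w=3) cum 698
  x=19 (N6, w=30) cum 728
⇒ x* = 11
y-coordinate, sorted with cumulative weight:
  y=9 (N3, w=250) cum 250
  y=10 (N2, w=60) cum 310
  y=10 (N6, w=30) cum 340
  y=14 (N5, w=3) cum 343
  y=17 (N7, w=275) cum 618  ← median
  y=22 (N1, w=50) cum 668
  y=24 (N4, w=60) cum 728
⇒ y* = 17

(11, 17)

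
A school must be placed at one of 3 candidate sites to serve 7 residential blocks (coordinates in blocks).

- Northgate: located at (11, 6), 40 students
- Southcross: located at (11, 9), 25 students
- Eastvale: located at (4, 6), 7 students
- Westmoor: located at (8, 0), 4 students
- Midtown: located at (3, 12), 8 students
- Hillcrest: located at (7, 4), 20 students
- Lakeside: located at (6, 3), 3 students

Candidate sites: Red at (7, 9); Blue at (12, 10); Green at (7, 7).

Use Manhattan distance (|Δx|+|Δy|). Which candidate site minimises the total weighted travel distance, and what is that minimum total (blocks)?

Green, total 557 blocks

Total weighted distance at each candidate:
  Red (7, 9): total = 639
  Blue (12, 10): total = 737
  Green (7, 7): total = 557
Minimum is at Green with total 557 blocks.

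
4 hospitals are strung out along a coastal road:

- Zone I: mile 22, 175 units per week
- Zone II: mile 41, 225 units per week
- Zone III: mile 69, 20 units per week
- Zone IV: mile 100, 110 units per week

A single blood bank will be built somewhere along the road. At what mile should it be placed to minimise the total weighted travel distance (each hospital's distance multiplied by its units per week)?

x = 41

For a sum of weighted absolute distances on a line, the optimum is the weighted median (not the mean). Total weight W = 530; half-weight = 265.
Sort by position and accumulate weight:
  mile 22 (Zone I, w=175) → cum 175
  mile 41 (Zone II, w=225) → cum 400  ≥ 265 → median here
  mile 69 (Zone III, w=20) → cum 420
  mile 100 (Zone IV, w=110) → cum 530
Optimal location: mile 41.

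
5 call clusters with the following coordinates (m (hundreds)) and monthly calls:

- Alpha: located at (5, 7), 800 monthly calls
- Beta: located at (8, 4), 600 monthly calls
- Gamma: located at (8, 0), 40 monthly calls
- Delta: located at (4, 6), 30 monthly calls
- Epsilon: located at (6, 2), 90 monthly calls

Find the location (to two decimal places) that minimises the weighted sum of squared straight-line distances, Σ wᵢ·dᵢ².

(6.27, 5.36)

The minimiser of Σwᵢ‖p−pᵢ‖² is the weighted centroid p* = (Σwᵢpᵢ)/(Σwᵢ).
Σwᵢ = 1560.
Σwᵢxᵢ = 800·5 + 600·8 + 40·8 + 30·4 + 90·6 = 9780.
Σwᵢyᵢ = 800·7 + 600·4 + 40·0 + 30·6 + 90·2 = 8360.
x* = 9780/1560 = 6.27, y* = 8360/1560 = 5.36.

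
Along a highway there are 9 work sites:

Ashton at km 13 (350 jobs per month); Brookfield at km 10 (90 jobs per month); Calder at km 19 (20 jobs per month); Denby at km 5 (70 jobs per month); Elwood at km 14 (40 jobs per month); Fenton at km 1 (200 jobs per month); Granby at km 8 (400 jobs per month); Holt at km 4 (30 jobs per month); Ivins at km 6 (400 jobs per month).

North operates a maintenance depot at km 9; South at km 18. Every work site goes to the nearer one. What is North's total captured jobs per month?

The indifferent point is the midpoint (9+18)/2 = 13.5; work sites left of it (closer to North at 9) go to North, those right go to South.
  Fenton at 1 (w=200) → North
  Holt at 4 (w=30) → North
  Denby at 5 (w=70) → North
  Ivins at 6 (w=400) → North
  Granby at 8 (w=400) → North
  Brookfield at 10 (w=90) → North
  Ashton at 13 (w=350) → North
  Elwood at 14 (w=40) → South
  Calder at 19 (w=20) → South
North captures 1540; South captures 60.

1540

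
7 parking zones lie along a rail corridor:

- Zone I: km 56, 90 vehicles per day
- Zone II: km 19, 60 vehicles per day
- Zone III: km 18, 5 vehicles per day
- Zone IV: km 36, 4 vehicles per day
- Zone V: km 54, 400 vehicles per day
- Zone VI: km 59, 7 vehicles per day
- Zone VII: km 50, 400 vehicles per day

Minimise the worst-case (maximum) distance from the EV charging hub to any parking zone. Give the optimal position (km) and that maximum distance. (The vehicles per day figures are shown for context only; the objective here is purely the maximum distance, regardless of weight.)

location 38.5, max distance 20.5

The 1-center on a line is the midpoint of the two extreme points: leftmost at 18, rightmost at 59.
Optimal location = (18 + 59)/2 = 38.5; maximum distance = (59 − 18)/2 = 20.5.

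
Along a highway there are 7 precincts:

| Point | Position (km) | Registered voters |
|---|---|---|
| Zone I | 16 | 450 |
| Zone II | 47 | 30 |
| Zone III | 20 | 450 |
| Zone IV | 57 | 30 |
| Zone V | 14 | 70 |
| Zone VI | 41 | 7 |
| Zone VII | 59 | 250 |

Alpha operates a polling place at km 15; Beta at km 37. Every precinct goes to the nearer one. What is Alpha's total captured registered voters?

970

The indifferent point is the midpoint (15+37)/2 = 26; precincts left of it (closer to Alpha at 15) go to Alpha, those right go to Beta.
  Zone V at 14 (w=70) → Alpha
  Zone I at 16 (w=450) → Alpha
  Zone III at 20 (w=450) → Alpha
  Zone VI at 41 (w=7) → Beta
  Zone II at 47 (w=30) → Beta
  Zone IV at 57 (w=30) → Beta
  Zone VII at 59 (w=250) → Beta
Alpha captures 970; Beta captures 317.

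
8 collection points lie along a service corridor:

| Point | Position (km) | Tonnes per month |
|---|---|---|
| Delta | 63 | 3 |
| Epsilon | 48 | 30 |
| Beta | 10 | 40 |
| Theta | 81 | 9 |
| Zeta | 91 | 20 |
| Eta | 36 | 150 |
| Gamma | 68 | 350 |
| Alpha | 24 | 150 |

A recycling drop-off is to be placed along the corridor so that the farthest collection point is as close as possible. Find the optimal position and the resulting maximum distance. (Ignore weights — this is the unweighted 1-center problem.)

location 50.5, max distance 40.5

The 1-center on a line is the midpoint of the two extreme points: leftmost at 10, rightmost at 91.
Optimal location = (10 + 91)/2 = 50.5; maximum distance = (91 − 10)/2 = 40.5.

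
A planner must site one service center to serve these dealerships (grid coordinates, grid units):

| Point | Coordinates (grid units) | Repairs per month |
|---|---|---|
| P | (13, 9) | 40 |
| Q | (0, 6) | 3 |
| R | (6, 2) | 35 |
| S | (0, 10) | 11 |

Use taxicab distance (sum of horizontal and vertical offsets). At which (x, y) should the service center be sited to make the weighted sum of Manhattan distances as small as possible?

(6, 9)

Manhattan distance separates: Σwᵢ(|x−xᵢ|+|y−yᵢ|) = Σwᵢ|x−xᵢ| + Σwᵢ|y−yᵢ|, so x and y are optimised independently as 1-D weighted medians.
Total weight W = 89; half = 44.5.
x-coordinate, sorted with cumulative weight:
  x=0 (Q, w=3) cum 3
  x=0 (S, w=11) cum 14
  x=6 (R, w=35) cum 49  ← median
  x=13 (P, w=40) cum 89
⇒ x* = 6
y-coordinate, sorted with cumulative weight:
  y=2 (R, w=35) cum 35
  y=6 (Q, w=3) cum 38
  y=9 (P, w=40) cum 78  ← median
  y=10 (S, w=11) cum 89
⇒ y* = 9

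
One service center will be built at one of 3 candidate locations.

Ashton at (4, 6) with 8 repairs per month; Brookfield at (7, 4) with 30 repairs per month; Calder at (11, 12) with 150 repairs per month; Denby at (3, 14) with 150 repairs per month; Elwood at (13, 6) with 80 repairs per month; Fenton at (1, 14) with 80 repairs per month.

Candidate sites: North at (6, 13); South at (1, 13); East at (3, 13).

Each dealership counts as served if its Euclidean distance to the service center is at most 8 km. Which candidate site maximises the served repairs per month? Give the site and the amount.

Coverage radius r = 8 km; a point is covered iff (Δx)²+(Δy)² ≤ 8² = 64.
  North (6, 13): covers {Ashton, Calder, Denby, Fenton} → 388
  South (1, 13): covers {Ashton, Denby, Fenton} → 238
  East (3, 13): covers {Ashton, Denby, Fenton} → 238
Maximum coverage at North: 388 repairs per month.

North, covering 388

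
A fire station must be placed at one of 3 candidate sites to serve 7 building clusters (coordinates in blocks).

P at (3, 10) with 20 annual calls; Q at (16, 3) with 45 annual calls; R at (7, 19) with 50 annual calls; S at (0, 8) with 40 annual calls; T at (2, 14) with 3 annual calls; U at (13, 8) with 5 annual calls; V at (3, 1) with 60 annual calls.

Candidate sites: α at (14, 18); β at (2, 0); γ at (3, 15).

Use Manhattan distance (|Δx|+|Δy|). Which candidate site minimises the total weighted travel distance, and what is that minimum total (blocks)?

Total weighted distance at each candidate:
  α (14, 18): total = 4288
  β (2, 0): total = 2842
  γ (3, 15): total = 2956
Minimum is at β with total 2842 blocks.

β, total 2842 blocks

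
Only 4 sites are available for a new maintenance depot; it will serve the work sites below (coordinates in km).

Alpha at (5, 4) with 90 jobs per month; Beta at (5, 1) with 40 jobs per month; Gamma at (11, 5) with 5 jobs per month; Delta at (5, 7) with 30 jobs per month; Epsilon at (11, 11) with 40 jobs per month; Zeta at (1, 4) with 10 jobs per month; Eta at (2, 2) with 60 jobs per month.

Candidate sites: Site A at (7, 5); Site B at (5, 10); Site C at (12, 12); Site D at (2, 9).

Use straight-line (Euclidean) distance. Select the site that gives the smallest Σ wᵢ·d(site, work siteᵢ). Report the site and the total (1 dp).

Total weighted distance at each candidate:
  Site A (7, 5): total = 1184.1
  Site B (5, 10): total = 1857.1
  Site C (12, 12): total = 2812.8
  Site D (2, 9): total = 1863.7
Minimum is at Site A with total 1184.1 km.

Site A, total 1184.1 km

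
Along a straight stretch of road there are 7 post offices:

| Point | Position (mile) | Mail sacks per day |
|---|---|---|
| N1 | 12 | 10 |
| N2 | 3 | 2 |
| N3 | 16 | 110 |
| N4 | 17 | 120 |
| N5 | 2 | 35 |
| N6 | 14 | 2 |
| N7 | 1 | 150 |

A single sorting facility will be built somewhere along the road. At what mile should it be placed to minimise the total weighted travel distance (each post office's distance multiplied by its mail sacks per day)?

x = 16

For a sum of weighted absolute distances on a line, the optimum is the weighted median (not the mean). Total weight W = 429; half-weight = 214.5.
Sort by position and accumulate weight:
  mile 1 (N7, w=150) → cum 150
  mile 2 (N5, w=35) → cum 185
  mile 3 (N2, w=2) → cum 187
  mile 12 (N1, w=10) → cum 197
  mile 14 (N6, w=2) → cum 199
  mile 16 (N3, w=110) → cum 309  ≥ 214.5 → median here
  mile 17 (N4, w=120) → cum 429
Optimal location: mile 16.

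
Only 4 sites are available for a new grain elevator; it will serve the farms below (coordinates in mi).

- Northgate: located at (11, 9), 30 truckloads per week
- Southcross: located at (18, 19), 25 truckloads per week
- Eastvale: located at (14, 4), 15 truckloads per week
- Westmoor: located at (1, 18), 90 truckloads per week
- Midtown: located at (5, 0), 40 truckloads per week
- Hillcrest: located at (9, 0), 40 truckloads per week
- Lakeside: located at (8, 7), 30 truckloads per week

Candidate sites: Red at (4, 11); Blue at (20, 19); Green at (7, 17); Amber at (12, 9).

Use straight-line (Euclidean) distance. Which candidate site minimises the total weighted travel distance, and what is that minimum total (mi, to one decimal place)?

Total weighted distance at each candidate:
  Red (4, 11): total = 2584.9
  Blue (20, 19): total = 4763.9
  Green (7, 17): total = 2987.6
  Amber (12, 9): total = 2651.2
Minimum is at Red with total 2584.9 mi.

Red, total 2584.9 mi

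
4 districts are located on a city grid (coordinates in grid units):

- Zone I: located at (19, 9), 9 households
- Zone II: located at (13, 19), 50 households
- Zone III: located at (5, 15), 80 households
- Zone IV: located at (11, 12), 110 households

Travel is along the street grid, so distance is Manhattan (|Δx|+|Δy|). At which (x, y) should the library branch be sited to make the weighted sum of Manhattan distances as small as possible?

(11, 15)

Manhattan distance separates: Σwᵢ(|x−xᵢ|+|y−yᵢ|) = Σwᵢ|x−xᵢ| + Σwᵢ|y−yᵢ|, so x and y are optimised independently as 1-D weighted medians.
Total weight W = 249; half = 124.5.
x-coordinate, sorted with cumulative weight:
  x=5 (Zone III, w=80) cum 80
  x=11 (Zone IV, w=110) cum 190  ← median
  x=13 (Zone II, w=50) cum 240
  x=19 (Zone I, w=9) cum 249
⇒ x* = 11
y-coordinate, sorted with cumulative weight:
  y=9 (Zone I, w=9) cum 9
  y=12 (Zone IV, w=110) cum 119
  y=15 (Zone III, w=80) cum 199  ← median
  y=19 (Zone II, w=50) cum 249
⇒ y* = 15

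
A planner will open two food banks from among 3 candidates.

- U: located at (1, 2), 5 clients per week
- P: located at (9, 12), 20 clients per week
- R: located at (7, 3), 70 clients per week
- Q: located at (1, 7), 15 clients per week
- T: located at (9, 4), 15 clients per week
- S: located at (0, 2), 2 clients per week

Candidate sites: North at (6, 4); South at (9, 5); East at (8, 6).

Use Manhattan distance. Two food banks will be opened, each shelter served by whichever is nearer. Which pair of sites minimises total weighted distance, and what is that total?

{North, South}, total 466

Evaluate every pair (each demand assigned to the nearer of the two):
  {North, South}: total = 466
  {North, East}: total = 496
  {South, East}: total = 634
Best pair: {North, South} with total 466.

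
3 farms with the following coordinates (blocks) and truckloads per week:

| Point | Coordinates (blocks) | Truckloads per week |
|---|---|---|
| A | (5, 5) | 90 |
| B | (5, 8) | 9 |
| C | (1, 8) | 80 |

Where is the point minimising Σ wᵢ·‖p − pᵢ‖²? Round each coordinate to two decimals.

(3.21, 6.49)

The minimiser of Σwᵢ‖p−pᵢ‖² is the weighted centroid p* = (Σwᵢpᵢ)/(Σwᵢ).
Σwᵢ = 179.
Σwᵢxᵢ = 90·5 + 9·5 + 80·1 = 575.
Σwᵢyᵢ = 90·5 + 9·8 + 80·8 = 1162.
x* = 575/179 = 3.21, y* = 1162/179 = 6.49.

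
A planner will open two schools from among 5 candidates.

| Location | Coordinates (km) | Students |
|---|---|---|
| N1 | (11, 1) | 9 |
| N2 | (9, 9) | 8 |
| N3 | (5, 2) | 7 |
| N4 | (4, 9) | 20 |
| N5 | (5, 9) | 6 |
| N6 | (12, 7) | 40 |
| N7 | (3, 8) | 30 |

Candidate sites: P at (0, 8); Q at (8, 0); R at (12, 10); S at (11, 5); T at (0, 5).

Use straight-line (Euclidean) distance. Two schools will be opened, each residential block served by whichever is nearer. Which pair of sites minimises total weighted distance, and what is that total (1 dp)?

Evaluate every pair (each demand assigned to the nearer of the two):
  {P, S}: total = 411.2
  {S, T}: total = 480.9
  {P, R}: total = 484.5
  {R, T}: total = 546.4
  {Q, S}: total = 639.8
  {P, Q}: total = 651.7
  {R, S}: total = 657.7
  {Q, R}: total = 679.3
  {Q, T}: total = 727.5
  {P, T}: total = 903.3
Best pair: {P, S} with total 411.2.

{P, S}, total 411.2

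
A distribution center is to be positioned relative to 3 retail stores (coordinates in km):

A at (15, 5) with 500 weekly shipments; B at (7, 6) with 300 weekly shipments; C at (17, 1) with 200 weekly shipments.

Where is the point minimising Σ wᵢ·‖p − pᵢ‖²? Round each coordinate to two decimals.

The minimiser of Σwᵢ‖p−pᵢ‖² is the weighted centroid p* = (Σwᵢpᵢ)/(Σwᵢ).
Σwᵢ = 1000.
Σwᵢxᵢ = 500·15 + 300·7 + 200·17 = 13000.
Σwᵢyᵢ = 500·5 + 300·6 + 200·1 = 4500.
x* = 13000/1000 = 13.00, y* = 4500/1000 = 4.50.

(13.00, 4.50)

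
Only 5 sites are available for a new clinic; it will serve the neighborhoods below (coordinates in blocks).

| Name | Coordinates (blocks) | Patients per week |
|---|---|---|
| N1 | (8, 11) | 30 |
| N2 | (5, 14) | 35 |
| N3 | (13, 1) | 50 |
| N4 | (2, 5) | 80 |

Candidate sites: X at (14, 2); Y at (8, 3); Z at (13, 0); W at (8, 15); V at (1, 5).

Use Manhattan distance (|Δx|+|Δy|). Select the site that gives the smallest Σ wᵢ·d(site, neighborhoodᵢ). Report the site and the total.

Total weighted distance at each candidate:
  X (14, 2): total = 2485
  Y (8, 3): total = 1720
  Z (13, 0): total = 2580
  W (8, 15): total = 2490
  V (1, 5): total = 1725
Minimum is at Y with total 1720 blocks.

Y, total 1720 blocks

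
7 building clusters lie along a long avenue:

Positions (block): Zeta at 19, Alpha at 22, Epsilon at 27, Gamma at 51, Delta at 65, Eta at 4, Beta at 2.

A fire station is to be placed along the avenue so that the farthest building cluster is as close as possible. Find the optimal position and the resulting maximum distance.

The 1-center on a line is the midpoint of the two extreme points: leftmost at 2, rightmost at 65.
Optimal location = (2 + 65)/2 = 33.5; maximum distance = (65 − 2)/2 = 31.5.

location 33.5, max distance 31.5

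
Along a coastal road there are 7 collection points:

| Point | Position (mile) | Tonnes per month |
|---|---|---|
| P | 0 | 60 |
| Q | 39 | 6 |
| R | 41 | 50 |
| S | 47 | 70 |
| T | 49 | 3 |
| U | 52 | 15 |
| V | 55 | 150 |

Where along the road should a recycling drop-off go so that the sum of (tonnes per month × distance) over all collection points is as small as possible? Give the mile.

x = 47

For a sum of weighted absolute distances on a line, the optimum is the weighted median (not the mean). Total weight W = 354; half-weight = 177.
Sort by position and accumulate weight:
  mile 0 (P, w=60) → cum 60
  mile 39 (Q, w=6) → cum 66
  mile 41 (R, w=50) → cum 116
  mile 47 (S, w=70) → cum 186  ≥ 177 → median here
  mile 49 (T, w=3) → cum 189
  mile 52 (U, w=15) → cum 204
  mile 55 (V, w=150) → cum 354
Optimal location: mile 47.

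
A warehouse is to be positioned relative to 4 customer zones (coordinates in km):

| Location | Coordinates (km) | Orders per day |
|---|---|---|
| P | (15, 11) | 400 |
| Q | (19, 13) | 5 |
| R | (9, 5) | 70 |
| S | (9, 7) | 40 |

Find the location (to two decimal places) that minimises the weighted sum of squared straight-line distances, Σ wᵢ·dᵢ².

(13.76, 9.89)

The minimiser of Σwᵢ‖p−pᵢ‖² is the weighted centroid p* = (Σwᵢpᵢ)/(Σwᵢ).
Σwᵢ = 515.
Σwᵢxᵢ = 400·15 + 5·19 + 70·9 + 40·9 = 7085.
Σwᵢyᵢ = 400·11 + 5·13 + 70·5 + 40·7 = 5095.
x* = 7085/515 = 13.76, y* = 5095/515 = 9.89.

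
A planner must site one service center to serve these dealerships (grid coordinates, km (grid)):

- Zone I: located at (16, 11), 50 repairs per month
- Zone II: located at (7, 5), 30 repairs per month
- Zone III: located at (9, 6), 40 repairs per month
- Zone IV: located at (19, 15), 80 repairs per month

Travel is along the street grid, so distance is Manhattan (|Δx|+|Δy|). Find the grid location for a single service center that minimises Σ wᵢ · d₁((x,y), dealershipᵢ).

Manhattan distance separates: Σwᵢ(|x−xᵢ|+|y−yᵢ|) = Σwᵢ|x−xᵢ| + Σwᵢ|y−yᵢ|, so x and y are optimised independently as 1-D weighted medians.
Total weight W = 200; half = 100.
x-coordinate, sorted with cumulative weight:
  x=7 (Zone II, w=30) cum 30
  x=9 (Zone III, w=40) cum 70
  x=16 (Zone I, w=50) cum 120  ← median
  x=19 (Zone IV, w=80) cum 200
⇒ x* = 16
y-coordinate, sorted with cumulative weight:
  y=5 (Zone II, w=30) cum 30
  y=6 (Zone III, w=40) cum 70
  y=11 (Zone I, w=50) cum 120  ← median
  y=15 (Zone IV, w=80) cum 200
⇒ y* = 11

(16, 11)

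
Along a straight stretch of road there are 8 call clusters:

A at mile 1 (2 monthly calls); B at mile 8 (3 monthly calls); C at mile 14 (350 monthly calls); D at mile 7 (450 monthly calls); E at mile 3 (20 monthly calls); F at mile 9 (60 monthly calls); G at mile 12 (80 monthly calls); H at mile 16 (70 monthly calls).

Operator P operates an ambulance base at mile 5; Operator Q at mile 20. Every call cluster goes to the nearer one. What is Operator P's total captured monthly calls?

The indifferent point is the midpoint (5+20)/2 = 12.5; call clusters left of it (closer to Operator P at 5) go to Operator P, those right go to Operator Q.
  A at 1 (w=2) → Operator P
  E at 3 (w=20) → Operator P
  D at 7 (w=450) → Operator P
  B at 8 (w=3) → Operator P
  F at 9 (w=60) → Operator P
  G at 12 (w=80) → Operator P
  C at 14 (w=350) → Operator Q
  H at 16 (w=70) → Operator Q
Operator P captures 615; Operator Q captures 420.

615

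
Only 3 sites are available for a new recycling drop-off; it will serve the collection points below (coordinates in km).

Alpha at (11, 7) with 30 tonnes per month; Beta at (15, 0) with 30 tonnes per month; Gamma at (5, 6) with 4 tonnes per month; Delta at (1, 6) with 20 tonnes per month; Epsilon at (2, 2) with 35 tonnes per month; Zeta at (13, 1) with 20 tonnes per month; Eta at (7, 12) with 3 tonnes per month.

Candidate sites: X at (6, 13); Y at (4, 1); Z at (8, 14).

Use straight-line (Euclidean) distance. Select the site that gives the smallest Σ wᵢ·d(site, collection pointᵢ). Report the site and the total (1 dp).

Total weighted distance at each candidate:
  X (6, 13): total = 1600.7
  Y (4, 1): total = 1037.4
  Z (8, 14): total = 1699.7
Minimum is at Y with total 1037.4 km.

Y, total 1037.4 km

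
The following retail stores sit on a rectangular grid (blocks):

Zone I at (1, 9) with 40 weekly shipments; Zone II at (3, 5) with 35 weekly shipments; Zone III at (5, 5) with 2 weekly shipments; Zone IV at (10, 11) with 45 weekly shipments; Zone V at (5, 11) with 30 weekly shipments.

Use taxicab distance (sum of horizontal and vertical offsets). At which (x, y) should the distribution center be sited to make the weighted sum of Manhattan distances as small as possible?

Manhattan distance separates: Σwᵢ(|x−xᵢ|+|y−yᵢ|) = Σwᵢ|x−xᵢ| + Σwᵢ|y−yᵢ|, so x and y are optimised independently as 1-D weighted medians.
Total weight W = 152; half = 76.
x-coordinate, sorted with cumulative weight:
  x=1 (Zone I, w=40) cum 40
  x=3 (Zone II, w=35) cum 75
  x=5 (Zone III, w=2) cum 77  ← median
  x=5 (Zone V, w=30) cum 107
  x=10 (Zone IV, w=45) cum 152
⇒ x* = 5
y-coordinate, sorted with cumulative weight:
  y=5 (Zone II, w=35) cum 35
  y=5 (Zone III, w=2) cum 37
  y=9 (Zone I, w=40) cum 77  ← median
  y=11 (Zone IV, w=45) cum 122
  y=11 (Zone V, w=30) cum 152
⇒ y* = 9

(5, 9)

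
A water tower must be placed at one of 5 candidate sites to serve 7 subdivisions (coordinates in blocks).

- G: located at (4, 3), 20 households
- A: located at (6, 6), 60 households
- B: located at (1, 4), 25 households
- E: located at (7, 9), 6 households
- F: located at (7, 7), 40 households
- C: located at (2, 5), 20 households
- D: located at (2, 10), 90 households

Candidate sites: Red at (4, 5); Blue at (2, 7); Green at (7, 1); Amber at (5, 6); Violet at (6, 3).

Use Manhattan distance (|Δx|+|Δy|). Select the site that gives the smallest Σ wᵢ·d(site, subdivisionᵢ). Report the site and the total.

Blue, total 1072 blocks

Total weighted distance at each candidate:
  Red (4, 5): total = 1232
  Blue (2, 7): total = 1072
  Green (7, 1): total = 2413
  Amber (5, 6): total = 1150
  Violet (6, 3): total = 1722
Minimum is at Blue with total 1072 blocks.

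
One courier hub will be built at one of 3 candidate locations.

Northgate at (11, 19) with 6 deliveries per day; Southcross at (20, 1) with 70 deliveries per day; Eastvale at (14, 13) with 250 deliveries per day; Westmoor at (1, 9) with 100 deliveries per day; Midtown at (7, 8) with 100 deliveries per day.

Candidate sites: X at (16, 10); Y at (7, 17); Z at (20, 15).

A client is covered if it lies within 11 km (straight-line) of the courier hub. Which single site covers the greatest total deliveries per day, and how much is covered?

Y, covering 456

Coverage radius r = 11 km; a point is covered iff (Δx)²+(Δy)² ≤ 11² = 121.
  X (16, 10): covers {Northgate, Southcross, Eastvale, Midtown} → 426
  Y (7, 17): covers {Northgate, Eastvale, Westmoor, Midtown} → 456
  Z (20, 15): covers {Northgate, Eastvale} → 256
Maximum coverage at Y: 456 deliveries per day.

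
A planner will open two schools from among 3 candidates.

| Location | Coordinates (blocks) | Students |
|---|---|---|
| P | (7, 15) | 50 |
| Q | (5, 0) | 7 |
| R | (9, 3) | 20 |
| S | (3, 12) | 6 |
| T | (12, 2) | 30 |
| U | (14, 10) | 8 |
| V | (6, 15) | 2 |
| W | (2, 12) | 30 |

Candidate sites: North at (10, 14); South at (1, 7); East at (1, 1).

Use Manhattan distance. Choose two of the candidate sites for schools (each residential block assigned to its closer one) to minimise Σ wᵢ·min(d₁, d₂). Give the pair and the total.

{North, East}, total 1223

Evaluate every pair (each demand assigned to the nearer of the two):
  {North, East}: total = 1223
  {North, South}: total = 1233
  {South, East}: total = 1671
Best pair: {North, East} with total 1223.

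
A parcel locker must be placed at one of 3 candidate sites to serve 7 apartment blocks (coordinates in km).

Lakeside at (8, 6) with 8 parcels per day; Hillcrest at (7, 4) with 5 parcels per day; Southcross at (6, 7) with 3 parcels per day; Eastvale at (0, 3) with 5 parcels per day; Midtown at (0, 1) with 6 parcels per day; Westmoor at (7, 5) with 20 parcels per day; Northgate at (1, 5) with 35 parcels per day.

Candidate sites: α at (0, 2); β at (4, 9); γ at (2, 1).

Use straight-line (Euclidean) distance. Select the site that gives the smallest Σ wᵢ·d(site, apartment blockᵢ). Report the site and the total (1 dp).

α, total 405.4 km

Total weighted distance at each candidate:
  α (0, 2): total = 405.4
  β (4, 9): total = 442.4
  γ (2, 1): total = 411.8
Minimum is at α with total 405.4 km.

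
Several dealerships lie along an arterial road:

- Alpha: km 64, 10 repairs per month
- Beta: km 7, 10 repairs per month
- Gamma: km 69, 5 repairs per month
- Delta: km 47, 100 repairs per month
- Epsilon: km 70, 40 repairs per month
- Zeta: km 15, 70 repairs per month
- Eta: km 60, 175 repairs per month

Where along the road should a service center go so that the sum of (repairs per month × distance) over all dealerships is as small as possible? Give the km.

For a sum of weighted absolute distances on a line, the optimum is the weighted median (not the mean). Total weight W = 410; half-weight = 205.
Sort by position and accumulate weight:
  km 7 (Beta, w=10) → cum 10
  km 15 (Zeta, w=70) → cum 80
  km 47 (Delta, w=100) → cum 180
  km 60 (Eta, w=175) → cum 355  ≥ 205 → median here
  km 64 (Alpha, w=10) → cum 365
  km 69 (Gamma, w=5) → cum 370
  km 70 (Epsilon, w=40) → cum 410
Optimal location: km 60.

x = 60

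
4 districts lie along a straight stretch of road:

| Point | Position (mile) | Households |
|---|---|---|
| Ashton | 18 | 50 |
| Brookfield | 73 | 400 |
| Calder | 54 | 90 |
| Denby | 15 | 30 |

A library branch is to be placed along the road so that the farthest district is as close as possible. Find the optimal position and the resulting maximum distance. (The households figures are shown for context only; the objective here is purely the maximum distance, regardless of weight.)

The 1-center on a line is the midpoint of the two extreme points: leftmost at 15, rightmost at 73.
Optimal location = (15 + 73)/2 = 44; maximum distance = (73 − 15)/2 = 29.

location 44, max distance 29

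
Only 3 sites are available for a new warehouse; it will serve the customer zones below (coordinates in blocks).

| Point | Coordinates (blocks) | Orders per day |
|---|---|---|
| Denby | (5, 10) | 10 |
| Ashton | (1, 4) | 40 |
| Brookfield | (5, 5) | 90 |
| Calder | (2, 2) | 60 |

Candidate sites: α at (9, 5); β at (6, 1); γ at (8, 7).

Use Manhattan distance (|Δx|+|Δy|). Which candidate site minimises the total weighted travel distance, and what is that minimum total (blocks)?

β, total 1170 blocks

Total weighted distance at each candidate:
  α (9, 5): total = 1410
  β (6, 1): total = 1170
  γ (8, 7): total = 1570
Minimum is at β with total 1170 blocks.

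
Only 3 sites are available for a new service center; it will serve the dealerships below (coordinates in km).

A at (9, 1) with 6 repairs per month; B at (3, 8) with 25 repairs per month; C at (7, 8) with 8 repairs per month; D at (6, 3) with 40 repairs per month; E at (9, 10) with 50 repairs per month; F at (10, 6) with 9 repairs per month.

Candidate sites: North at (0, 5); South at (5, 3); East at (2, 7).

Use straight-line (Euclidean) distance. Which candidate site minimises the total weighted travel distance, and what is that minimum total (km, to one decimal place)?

Total weighted distance at each candidate:
  North (0, 5): total = 1084.3
  South (5, 3): total = 700.1
  East (2, 7): total = 811.1
Minimum is at South with total 700.1 km.

South, total 700.1 km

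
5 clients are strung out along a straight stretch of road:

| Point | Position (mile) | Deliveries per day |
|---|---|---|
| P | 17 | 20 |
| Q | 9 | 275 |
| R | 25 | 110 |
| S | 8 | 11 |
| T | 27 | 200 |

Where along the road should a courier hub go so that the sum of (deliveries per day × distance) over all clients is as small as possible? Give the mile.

For a sum of weighted absolute distances on a line, the optimum is the weighted median (not the mean). Total weight W = 616; half-weight = 308.
Sort by position and accumulate weight:
  mile 8 (S, w=11) → cum 11
  mile 9 (Q, w=275) → cum 286
  mile 17 (P, w=20) → cum 306
  mile 25 (R, w=110) → cum 416  ≥ 308 → median here
  mile 27 (T, w=200) → cum 616
Optimal location: mile 25.

x = 25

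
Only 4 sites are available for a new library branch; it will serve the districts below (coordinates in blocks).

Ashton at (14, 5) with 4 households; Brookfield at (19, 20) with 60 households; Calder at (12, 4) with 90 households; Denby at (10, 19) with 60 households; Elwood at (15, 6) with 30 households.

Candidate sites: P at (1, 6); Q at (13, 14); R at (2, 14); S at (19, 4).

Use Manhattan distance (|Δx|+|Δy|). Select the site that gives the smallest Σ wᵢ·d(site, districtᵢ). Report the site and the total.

Total weighted distance at each candidate:
  P (1, 6): total = 4886
  Q (13, 14): total = 2530
  R (2, 14): total = 4674
  S (19, 4): total = 3234
Minimum is at Q with total 2530 blocks.

Q, total 2530 blocks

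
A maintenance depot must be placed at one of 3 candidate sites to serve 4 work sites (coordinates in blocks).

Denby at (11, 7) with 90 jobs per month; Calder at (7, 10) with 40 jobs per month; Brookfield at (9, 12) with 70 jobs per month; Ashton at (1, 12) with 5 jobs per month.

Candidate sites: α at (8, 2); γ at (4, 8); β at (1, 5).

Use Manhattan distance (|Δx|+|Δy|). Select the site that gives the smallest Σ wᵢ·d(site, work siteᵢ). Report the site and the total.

Total weighted distance at each candidate:
  α (8, 2): total = 1935
  γ (4, 8): total = 1585
  β (1, 5): total = 2605
Minimum is at γ with total 1585 blocks.

γ, total 1585 blocks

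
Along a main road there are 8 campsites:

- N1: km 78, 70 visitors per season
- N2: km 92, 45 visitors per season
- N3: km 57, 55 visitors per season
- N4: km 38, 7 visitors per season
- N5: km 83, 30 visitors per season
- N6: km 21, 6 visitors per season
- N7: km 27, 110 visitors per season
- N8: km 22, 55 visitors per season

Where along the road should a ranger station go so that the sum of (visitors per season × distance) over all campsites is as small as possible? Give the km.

For a sum of weighted absolute distances on a line, the optimum is the weighted median (not the mean). Total weight W = 378; half-weight = 189.
Sort by position and accumulate weight:
  km 21 (N6, w=6) → cum 6
  km 22 (N8, w=55) → cum 61
  km 27 (N7, w=110) → cum 171
  km 38 (N4, w=7) → cum 178
  km 57 (N3, w=55) → cum 233  ≥ 189 → median here
  km 78 (N1, w=70) → cum 303
  km 83 (N5, w=30) → cum 333
  km 92 (N2, w=45) → cum 378
Optimal location: km 57.

x = 57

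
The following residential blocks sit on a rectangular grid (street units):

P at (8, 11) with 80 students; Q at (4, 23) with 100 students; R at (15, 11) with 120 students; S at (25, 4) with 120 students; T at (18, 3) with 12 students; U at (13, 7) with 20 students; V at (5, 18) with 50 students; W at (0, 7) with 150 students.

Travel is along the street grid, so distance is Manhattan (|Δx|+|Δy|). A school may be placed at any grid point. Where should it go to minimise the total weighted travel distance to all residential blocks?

Manhattan distance separates: Σwᵢ(|x−xᵢ|+|y−yᵢ|) = Σwᵢ|x−xᵢ| + Σwᵢ|y−yᵢ|, so x and y are optimised independently as 1-D weighted medians.
Total weight W = 652; half = 326.
x-coordinate, sorted with cumulative weight:
  x=0 (W, w=150) cum 150
  x=4 (Q, w=100) cum 250
  x=5 (V, w=50) cum 300
  x=8 (P, w=80) cum 380  ← median
  x=13 (U, w=20) cum 400
  x=15 (R, w=120) cum 520
  x=18 (T, w=12) cum 532
  x=25 (S, w=120) cum 652
⇒ x* = 8
y-coordinate, sorted with cumulative weight:
  y=3 (T, w=12) cum 12
  y=4 (S, w=120) cum 132
  y=7 (U, w=20) cum 152
  y=7 (W, w=150) cum 302
  y=11 (P, w=80) cum 382  ← median
  y=11 (R, w=120) cum 502
  y=18 (V, w=50) cum 552
  y=23 (Q, w=100) cum 652
⇒ y* = 11

(8, 11)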